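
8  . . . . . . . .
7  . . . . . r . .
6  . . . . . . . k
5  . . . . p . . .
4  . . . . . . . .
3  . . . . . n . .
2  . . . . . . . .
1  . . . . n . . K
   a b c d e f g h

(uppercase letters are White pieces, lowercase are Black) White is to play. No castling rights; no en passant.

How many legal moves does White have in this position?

0

White to move; king on h1.
In check: no.
Legal moves: none.
Count: 0.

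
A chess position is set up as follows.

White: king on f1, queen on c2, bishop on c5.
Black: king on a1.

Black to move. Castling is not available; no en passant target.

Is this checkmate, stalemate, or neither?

stalemate

Black to move; black king on a1.
In check: no.
King squares — b1: attacked by Qc2; a2: attacked by Qc2; b2: attacked by Qc2.
Legal moves for Black: none.
Not in check and no legal moves → stalemate.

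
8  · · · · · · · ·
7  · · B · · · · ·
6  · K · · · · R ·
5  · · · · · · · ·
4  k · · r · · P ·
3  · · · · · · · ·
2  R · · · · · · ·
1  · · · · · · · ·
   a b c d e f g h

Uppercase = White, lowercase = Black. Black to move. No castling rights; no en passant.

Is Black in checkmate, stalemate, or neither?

neither

Black to move; black king on a4.
In check: yes, from the white rook on a2.
Legal moves for Black: Kb4, Kb3.
Black is in check but has 2 legal moves → neither.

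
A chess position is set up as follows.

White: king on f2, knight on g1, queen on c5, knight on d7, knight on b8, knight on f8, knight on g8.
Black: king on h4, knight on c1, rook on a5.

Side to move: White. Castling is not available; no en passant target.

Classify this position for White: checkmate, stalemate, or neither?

neither

White to move; white king on f2.
In check: no.
Legal moves for White include: Ne7, Nh6, Ngf6, Nh7, Ng6+, Ne6, Nc6, Na6, Ndf6, Nb6, Ne5, Qc8, Qe7+, Qc7, Qa7, Qd6, Qc6, Qb6, ... (list truncated; more exist).
White has legal moves and is not in check → neither.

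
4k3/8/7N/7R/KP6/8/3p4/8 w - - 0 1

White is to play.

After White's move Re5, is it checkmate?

After Re5: black king on e8; in check: yes, from the white rook on e5.
Black has 3 legal replies: Kf8, Kd8, Kd7.
In check but a legal move exists → not checkmate.

no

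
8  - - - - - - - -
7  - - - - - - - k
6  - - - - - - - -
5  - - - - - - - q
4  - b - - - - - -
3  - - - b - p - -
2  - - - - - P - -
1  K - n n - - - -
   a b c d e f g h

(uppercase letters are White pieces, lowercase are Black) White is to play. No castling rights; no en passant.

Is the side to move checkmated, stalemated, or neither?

stalemate

White to move; white king on a1.
In check: no.
King squares — b1: attacked by Bd3; a2: attacked by Nc1; b2: attacked by Nd1.
Legal moves for White: none.
Not in check and no legal moves → stalemate.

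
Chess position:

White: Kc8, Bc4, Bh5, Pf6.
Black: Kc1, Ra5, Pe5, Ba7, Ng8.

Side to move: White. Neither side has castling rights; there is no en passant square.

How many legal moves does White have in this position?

White to move; king on c8.
In check: no.
Legal moves: Kd8, Kd7, Kc7, Kb7, Be8, Bhf7, Bg6, Bg4, Bf3, Bhe2, Bd1, Bxg8, Bcf7, Be6, Ba6, Bd5, Bb5, Bd3, Bb3, Bce2, Ba2, Bf1, f7.
Count: 23.

23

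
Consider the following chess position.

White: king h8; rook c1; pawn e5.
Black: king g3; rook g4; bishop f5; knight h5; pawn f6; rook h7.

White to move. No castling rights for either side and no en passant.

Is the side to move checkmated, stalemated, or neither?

checkmate

White to move; white king on h8.
In check: yes, from the black rook on h7.
King squares — g7: attacked by Rg4; h7: attacked by Bf5; g8: attacked by Rg4.
Legal moves for White: none.
In check with no legal moves → checkmate.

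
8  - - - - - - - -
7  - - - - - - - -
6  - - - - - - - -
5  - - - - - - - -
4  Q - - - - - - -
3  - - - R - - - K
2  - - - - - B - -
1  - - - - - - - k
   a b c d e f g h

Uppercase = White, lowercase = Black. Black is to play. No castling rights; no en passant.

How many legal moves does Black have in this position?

0

Black to move; king on h1.
In check: no.
Legal moves: none.
Count: 0.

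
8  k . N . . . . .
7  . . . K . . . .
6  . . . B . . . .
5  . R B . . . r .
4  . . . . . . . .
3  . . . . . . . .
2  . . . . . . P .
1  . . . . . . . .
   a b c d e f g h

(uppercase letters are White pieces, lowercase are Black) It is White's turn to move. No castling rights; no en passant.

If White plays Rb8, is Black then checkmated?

yes

After Rb8: black king on a8; in check: yes, from the white rook on b8.
King squares — a7: attacked by Bc5; b7: attacked by Rb8; b8: attacked by Bd6.
Black has no legal moves → checkmate.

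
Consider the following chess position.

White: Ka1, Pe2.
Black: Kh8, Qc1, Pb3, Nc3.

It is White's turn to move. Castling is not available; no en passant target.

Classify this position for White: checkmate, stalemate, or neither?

White to move; white king on a1.
In check: yes, from the black queen on c1.
King squares — b1: attacked by Qc1; a2: attacked by Pb3; b2: attacked by Qc1.
Legal moves for White: none.
In check with no legal moves → checkmate.

checkmate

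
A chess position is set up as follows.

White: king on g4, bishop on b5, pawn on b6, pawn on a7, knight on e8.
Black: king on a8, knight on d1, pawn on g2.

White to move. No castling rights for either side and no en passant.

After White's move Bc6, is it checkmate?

yes

After Bc6: black king on a8; in check: yes, from the white bishop on c6.
King squares — a7: attacked by Pb6; b7: attacked by Bc6; b8: attacked by Pa7.
Black has no legal moves → checkmate.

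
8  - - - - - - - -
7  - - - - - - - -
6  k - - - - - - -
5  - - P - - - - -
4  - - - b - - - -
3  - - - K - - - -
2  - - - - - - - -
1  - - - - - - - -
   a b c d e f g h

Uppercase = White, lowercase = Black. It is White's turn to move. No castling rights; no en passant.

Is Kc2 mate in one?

no

After Kc2: black king on a6; in check: no.
Black is not in check, so this cannot be checkmate.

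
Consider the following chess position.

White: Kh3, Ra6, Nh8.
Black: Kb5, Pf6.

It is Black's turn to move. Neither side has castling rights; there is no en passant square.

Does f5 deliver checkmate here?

After f5: white king on h3; in check: no.
White is not in check, so this cannot be checkmate.

no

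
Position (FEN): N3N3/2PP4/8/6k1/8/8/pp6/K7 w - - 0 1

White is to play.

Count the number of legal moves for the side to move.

White to move; king on a1.
In check: yes, from the black pawn on b2.
Legal moves: Kxb2, Kxa2.
Count: 2.

2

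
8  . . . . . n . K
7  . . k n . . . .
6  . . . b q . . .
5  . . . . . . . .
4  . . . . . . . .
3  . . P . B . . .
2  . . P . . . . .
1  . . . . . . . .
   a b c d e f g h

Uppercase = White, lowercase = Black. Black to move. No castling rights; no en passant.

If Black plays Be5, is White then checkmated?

yes

After Be5: white king on h8; in check: yes, from the black bishop on e5.
King squares — g7: attacked by Be5; h7: attacked by Nf8; g8: attacked by Qe6.
White has no legal moves → checkmate.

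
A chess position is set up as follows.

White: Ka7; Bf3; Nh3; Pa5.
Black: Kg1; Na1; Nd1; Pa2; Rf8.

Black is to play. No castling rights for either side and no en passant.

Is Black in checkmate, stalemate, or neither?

Black to move; black king on g1.
In check: yes, from the white knight on h3.
Legal moves for Black: Kh2, Kf1.
Black is in check but has 2 legal moves → neither.

neither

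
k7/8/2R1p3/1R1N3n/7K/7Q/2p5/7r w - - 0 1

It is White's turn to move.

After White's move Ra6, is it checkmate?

yes

After Ra6: black king on a8; in check: yes, from the white rook on a6.
King squares — a7: attacked by Ra6; b7: attacked by Rb5; b8: attacked by Rb5.
Black has no legal moves → checkmate.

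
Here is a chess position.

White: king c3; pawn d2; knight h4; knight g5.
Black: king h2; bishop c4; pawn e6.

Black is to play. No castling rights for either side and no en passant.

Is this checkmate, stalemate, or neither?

neither

Black to move; black king on h2.
In check: no.
Legal moves for Black: Ba6, Bd5, Bb5, Bd3, Bb3, Be2, Ba2, Bf1, Kg3, Kh1, Kg1, e5.
Black has 12 legal moves and is not in check → neither.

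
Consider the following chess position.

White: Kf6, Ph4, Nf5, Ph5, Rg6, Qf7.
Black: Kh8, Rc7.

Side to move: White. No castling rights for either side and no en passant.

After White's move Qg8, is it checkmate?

yes

After Qg8: black king on h8; in check: yes, from the white queen on g8.
King squares — g7: attacked by Nf5; h7: attacked by Qg8; g8: attacked by Rg6.
Black has no legal moves → checkmate.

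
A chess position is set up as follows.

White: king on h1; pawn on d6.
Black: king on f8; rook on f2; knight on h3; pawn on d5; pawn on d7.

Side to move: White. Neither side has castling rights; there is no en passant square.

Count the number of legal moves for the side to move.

White to move; king on h1.
In check: no.
Legal moves: none.
Count: 0.

0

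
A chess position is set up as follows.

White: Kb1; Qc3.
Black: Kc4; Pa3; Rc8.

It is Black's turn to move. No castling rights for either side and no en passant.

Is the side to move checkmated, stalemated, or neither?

neither

Black to move; black king on c4.
In check: yes, from the white queen on c3.
King squares — b3: attacked by Qc3; c3: available; d3: attacked by Qc3; b4: attacked by Qc3; d4: attacked by Qc3; b5: available; c5: attacked by Qc3; d5: available.
Legal moves for Black: Kd5, Kb5, Kxc3.
Black is in check but has 3 legal moves → neither.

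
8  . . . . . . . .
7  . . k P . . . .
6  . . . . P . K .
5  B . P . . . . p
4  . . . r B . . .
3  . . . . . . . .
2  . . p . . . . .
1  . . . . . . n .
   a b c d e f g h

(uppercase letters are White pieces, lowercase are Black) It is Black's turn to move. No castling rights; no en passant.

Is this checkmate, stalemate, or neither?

Black to move; black king on c7.
In check: yes, from the white bishop on a5.
Legal moves for Black: Kb8.
Black is in check but has 1 legal move → neither.

neither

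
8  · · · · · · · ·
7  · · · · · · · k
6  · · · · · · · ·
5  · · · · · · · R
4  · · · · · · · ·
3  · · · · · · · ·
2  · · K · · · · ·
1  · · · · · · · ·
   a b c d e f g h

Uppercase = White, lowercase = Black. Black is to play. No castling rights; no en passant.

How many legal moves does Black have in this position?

Black to move; king on h7.
In check: yes, from the white rook on h5.
Legal moves: Kg8, Kg7, Kg6.
Count: 3.

3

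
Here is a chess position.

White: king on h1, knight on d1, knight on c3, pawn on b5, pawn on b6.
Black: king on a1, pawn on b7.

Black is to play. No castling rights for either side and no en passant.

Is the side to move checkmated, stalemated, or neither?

Black to move; black king on a1.
In check: no.
King squares — b1: attacked by Nc3; a2: attacked by Nc3; b2: attacked by Nd1.
Legal moves for Black: none.
Not in check and no legal moves → stalemate.

stalemate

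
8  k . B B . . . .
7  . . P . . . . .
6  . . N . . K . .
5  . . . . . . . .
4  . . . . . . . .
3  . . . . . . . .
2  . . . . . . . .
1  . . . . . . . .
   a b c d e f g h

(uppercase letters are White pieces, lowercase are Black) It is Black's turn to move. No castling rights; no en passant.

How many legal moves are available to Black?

0

Black to move; king on a8.
In check: no.
Legal moves: none.
Count: 0.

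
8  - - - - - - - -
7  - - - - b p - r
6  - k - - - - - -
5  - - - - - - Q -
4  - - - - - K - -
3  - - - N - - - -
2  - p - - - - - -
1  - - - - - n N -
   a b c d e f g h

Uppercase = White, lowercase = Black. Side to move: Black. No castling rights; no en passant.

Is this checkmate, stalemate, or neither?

neither

Black to move; black king on b6.
In check: no.
Legal moves for Black include: Rh8, Rg7, Rh6, Rh5, Rh4+, Rh3, Rh2, Rh1, Bf8, Bd8, Bf6, Bd6+, Bxg5+, Bc5, Bb4, Ba3, Kc7, Kb7, ... (list truncated; more exist).
Black has legal moves and is not in check → neither.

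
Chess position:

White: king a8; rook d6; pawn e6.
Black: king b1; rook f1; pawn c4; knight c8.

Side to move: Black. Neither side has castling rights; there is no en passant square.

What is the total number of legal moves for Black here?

Black to move; king on b1.
In check: no.
Legal moves: Ne7, Na7, Nxd6, Nb6+, Rf8, Rf7, Rf6, Rf5, Rf4, Rf3, Rf2, Rh1, Rg1, Re1, Rd1, Rc1, Kc2, Kb2, Ka2, Kc1, Ka1, c3.
Count: 22.

22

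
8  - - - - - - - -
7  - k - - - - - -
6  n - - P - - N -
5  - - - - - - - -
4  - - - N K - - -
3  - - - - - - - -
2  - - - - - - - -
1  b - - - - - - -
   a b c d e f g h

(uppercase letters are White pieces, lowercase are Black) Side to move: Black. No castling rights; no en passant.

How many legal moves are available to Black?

Black to move; king on b7.
In check: no.
Legal moves: Kc8, Kb8, Ka8, Ka7, Kb6, Nb8, Nc7, Nc5+, Nb4, Bxd4, Bc3, Bb2.
Count: 12.

12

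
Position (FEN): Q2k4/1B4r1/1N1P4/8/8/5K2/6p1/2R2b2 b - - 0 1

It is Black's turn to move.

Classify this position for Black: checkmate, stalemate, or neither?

Black to move; black king on d8.
In check: yes, from the white queen on a8.
King squares — c7: attacked by Rc1; d7: attacked by Nb6; e7: attacked by Pd6; c8: attacked by Rc1; e8: attacked by Qa8.
Legal moves for Black: none.
In check with no legal moves → checkmate.

checkmate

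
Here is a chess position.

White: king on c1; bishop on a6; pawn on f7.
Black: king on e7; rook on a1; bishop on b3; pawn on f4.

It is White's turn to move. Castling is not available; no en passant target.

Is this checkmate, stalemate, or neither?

White to move; white king on c1.
In check: yes, from the black rook on a1.
King squares — b1: attacked by Ra1; d1: attacked by Ra1; b2: available; c2: attacked by Bb3; d2: available.
Legal moves for White: Kd2, Kb2.
White is in check but has 2 legal moves → neither.

neither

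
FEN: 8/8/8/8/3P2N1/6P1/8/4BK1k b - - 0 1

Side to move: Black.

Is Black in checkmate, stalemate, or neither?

Black to move; black king on h1.
In check: no.
King squares — g1: attacked by Kf1; g2: attacked by Kf1; h2: attacked by Ng4.
Legal moves for Black: none.
Not in check and no legal moves → stalemate.

stalemate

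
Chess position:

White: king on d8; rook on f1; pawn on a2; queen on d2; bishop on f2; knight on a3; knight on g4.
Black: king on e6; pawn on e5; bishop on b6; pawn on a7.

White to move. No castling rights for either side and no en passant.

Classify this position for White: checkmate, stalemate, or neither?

neither

White to move; white king on d8.
In check: yes, from the black bishop on b6.
Legal moves for White: Ke8, Kc8, Bxb6.
White is in check but has 3 legal moves → neither.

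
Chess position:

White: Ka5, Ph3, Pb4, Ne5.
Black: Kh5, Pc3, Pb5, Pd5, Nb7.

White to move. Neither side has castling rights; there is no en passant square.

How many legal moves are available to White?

White to move; king on a5.
In check: yes, from the black knight on b7.
Legal moves: Kb6, Ka6, Kxb5.
Count: 3.

3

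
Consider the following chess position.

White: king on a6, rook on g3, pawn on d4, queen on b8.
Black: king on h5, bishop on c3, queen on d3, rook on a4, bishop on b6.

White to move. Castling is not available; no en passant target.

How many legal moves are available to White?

White to move; king on a6.
In check: yes, from the black queen on d3 and the black rook on a4.
Legal moves: Kb7, Kxb6.
Count: 2.

2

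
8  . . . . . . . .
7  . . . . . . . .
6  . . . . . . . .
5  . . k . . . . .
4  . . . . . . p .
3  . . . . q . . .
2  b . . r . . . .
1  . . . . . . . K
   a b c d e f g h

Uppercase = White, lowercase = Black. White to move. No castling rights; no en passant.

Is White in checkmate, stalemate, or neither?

White to move; white king on h1.
In check: no.
King squares — g1: attacked by Qe3; g2: attacked by Rd2; h2: attacked by Rd2.
Legal moves for White: none.
Not in check and no legal moves → stalemate.

stalemate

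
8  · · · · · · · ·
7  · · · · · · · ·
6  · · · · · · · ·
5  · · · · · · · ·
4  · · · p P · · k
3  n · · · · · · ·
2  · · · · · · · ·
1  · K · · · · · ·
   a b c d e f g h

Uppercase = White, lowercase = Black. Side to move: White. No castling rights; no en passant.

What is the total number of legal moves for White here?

White to move; king on b1.
In check: yes, from the black knight on a3.
Legal moves: Kb2, Ka2, Kc1, Ka1.
Count: 4.

4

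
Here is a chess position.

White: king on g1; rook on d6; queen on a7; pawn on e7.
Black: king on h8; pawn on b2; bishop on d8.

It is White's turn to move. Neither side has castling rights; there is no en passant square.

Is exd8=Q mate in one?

yes

After exd8=Q: black king on h8; in check: yes, from the white queen on d8.
King squares — g7: attacked by Qa7; h7: attacked by Qa7; g8: attacked by Qd8.
Black has no legal moves → checkmate.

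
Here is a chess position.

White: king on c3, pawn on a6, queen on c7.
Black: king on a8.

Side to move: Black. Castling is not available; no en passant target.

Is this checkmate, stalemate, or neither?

stalemate

Black to move; black king on a8.
In check: no.
King squares — a7: attacked by Qc7; b7: attacked by Pa6; b8: attacked by Qc7.
Legal moves for Black: none.
Not in check and no legal moves → stalemate.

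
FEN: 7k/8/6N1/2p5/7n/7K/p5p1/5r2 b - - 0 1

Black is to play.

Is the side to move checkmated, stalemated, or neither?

neither

Black to move; black king on h8.
In check: yes, from the white knight on g6.
King squares — g7: available; h7: available; g8: available.
Legal moves for Black: Kg8, Kh7, Kg7, Nxg6.
Black is in check but has 4 legal moves → neither.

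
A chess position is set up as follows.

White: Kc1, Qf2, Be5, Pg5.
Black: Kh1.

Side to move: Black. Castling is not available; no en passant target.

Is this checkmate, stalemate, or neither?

stalemate

Black to move; black king on h1.
In check: no.
King squares — g1: attacked by Qf2; g2: attacked by Qf2; h2: attacked by Qf2.
Legal moves for Black: none.
Not in check and no legal moves → stalemate.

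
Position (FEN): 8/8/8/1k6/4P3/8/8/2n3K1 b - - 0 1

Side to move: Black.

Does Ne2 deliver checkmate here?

no

After Ne2: white king on g1; in check: yes, from the black knight on e2.
White has 5 legal replies: Kh2, Kg2, Kf2, Kh1, Kf1.
In check but a legal move exists → not checkmate.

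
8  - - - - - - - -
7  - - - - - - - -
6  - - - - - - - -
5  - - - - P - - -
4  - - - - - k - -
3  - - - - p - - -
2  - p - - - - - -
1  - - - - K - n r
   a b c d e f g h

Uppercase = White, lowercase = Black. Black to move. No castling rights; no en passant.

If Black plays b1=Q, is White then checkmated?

yes

After b1=Q: white king on e1; in check: yes, from the black queen on b1.
King squares — d1: attacked by Qb1; f1: attacked by Qb1; d2: attacked by Pe3; e2: attacked by Ng1; f2: attacked by Pe3.
White has no legal moves → checkmate.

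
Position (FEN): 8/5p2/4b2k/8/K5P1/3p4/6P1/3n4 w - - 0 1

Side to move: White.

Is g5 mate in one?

After g5: black king on h6; in check: yes, from the white pawn on g5.
Black has 5 legal replies: Kh7, Kg7, Kg6, Kh5, Kxg5.
In check but a legal move exists → not checkmate.

no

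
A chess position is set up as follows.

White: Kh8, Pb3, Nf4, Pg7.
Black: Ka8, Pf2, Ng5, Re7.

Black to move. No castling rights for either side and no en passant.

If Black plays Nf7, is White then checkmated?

no

After Nf7: white king on h8; in check: yes, from the black knight on f7.
White has 2 legal replies: Kg8, Kh7.
In check but a legal move exists → not checkmate.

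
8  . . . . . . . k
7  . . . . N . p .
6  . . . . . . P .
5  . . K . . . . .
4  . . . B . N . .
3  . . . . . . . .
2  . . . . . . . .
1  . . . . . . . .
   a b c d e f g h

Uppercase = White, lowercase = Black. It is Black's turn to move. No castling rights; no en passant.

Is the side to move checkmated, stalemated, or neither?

stalemate

Black to move; black king on h8.
In check: no.
King squares — g7: own pawn; h7: attacked by Pg6; g8: attacked by Ne7.
Legal moves for Black: none.
Not in check and no legal moves → stalemate.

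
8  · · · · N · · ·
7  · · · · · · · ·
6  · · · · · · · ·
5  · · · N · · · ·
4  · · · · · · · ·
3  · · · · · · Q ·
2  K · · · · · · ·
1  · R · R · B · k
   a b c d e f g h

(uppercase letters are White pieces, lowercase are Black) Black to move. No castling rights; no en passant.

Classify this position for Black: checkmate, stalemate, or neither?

Black to move; black king on h1.
In check: no.
King squares — g1: attacked by Qg3; g2: attacked by Bf1; h2: attacked by Qg3.
Legal moves for Black: none.
Not in check and no legal moves → stalemate.

stalemate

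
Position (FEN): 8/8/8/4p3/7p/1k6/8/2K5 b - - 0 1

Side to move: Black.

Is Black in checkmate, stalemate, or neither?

neither

Black to move; black king on b3.
In check: no.
Legal moves for Black: Kc4, Kb4, Ka4, Kc3, Ka3, Ka2, e4, h3.
Black has 8 legal moves and is not in check → neither.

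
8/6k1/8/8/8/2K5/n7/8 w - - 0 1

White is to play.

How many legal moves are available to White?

7

White to move; king on c3.
In check: yes, from the black knight on a2.
Legal moves: Kd4, Kc4, Kd3, Kb3, Kd2, Kc2, Kb2.
Count: 7.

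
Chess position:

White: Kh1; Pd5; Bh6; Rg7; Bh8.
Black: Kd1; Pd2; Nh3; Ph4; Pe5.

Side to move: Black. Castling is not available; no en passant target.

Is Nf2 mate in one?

no

After Nf2: white king on h1; in check: yes, from the black knight on f2.
White has 3 legal replies: Kh2, Kg2, Kg1.
In check but a legal move exists → not checkmate.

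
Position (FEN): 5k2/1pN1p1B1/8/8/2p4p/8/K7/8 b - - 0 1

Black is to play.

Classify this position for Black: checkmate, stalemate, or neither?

neither

Black to move; black king on f8.
In check: yes, from the white bishop on g7.
King squares — e7: own pawn; f7: available; g7: available; e8: attacked by Nc7; g8: available.
Legal moves for Black: Kg8, Kxg7, Kf7.
Black is in check but has 3 legal moves → neither.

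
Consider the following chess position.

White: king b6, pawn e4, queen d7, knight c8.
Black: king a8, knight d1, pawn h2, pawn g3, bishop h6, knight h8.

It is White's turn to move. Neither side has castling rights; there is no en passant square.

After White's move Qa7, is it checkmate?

yes

After Qa7: black king on a8; in check: yes, from the white queen on a7.
King squares — a7: attacked by Kb6; b7: attacked by Kb6; b8: attacked by Qa7.
Black has no legal moves → checkmate.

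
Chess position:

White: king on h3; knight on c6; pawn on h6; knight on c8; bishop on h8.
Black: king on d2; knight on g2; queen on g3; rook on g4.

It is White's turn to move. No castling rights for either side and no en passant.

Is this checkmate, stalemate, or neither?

White to move; white king on h3.
In check: yes, from the black queen on g3.
King squares — g2: attacked by Qg3; h2: attacked by Qg3; g3: attacked by Rg4; g4: attacked by Qg3; h4: attacked by Ng2.
Legal moves for White: none.
In check with no legal moves → checkmate.

checkmate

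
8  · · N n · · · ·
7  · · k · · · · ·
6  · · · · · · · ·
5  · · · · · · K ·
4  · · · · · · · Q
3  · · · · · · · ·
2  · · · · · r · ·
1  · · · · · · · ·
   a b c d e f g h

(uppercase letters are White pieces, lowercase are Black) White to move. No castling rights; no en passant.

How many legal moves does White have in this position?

24

White to move; king on g5.
In check: no.
Legal moves: Ne7, Na7, Nd6, Nb6, Kh6, Kg6, Kh5, Kg4, Qh8, Qh7+, Qh6, Qh5, Qg4, Qf4+, Qe4, Qd4, Qc4+, Qb4, Qa4, Qh3, Qg3+, Qh2+, Qxf2, Qh1.
Count: 24.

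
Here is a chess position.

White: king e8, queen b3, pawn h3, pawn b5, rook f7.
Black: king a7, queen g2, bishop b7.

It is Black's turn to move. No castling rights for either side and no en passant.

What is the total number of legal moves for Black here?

24

Black to move; king on a7.
In check: no.
Legal moves: Kb8, Ka8, Kb6, Qg8+, Qg7, Qg6, Qc6+, Qg5, Qd5, Qg4, Qe4+, Qxh3, Qg3, Qf3, Qh2, Qf2, Qe2+, Qd2, Qc2, Qb2, Qa2, Qh1, Qg1, Qf1.
Count: 24.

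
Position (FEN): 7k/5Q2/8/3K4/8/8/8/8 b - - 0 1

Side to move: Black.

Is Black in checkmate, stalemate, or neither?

stalemate

Black to move; black king on h8.
In check: no.
King squares — g7: attacked by Qf7; h7: attacked by Qf7; g8: attacked by Qf7.
Legal moves for Black: none.
Not in check and no legal moves → stalemate.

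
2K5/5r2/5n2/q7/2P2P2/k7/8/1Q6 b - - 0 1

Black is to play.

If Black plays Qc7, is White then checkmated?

yes

After Qc7: white king on c8; in check: yes, from the black queen on c7.
King squares — b7: attacked by Qc7; c7: attacked by Rf7; d7: attacked by Nf6; b8: attacked by Qc7; d8: attacked by Qc7.
White has no legal moves → checkmate.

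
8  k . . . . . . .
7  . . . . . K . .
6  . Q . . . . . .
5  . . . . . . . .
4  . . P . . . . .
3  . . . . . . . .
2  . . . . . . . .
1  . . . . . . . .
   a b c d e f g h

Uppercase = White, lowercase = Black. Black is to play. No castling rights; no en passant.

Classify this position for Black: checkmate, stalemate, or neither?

Black to move; black king on a8.
In check: no.
King squares — a7: attacked by Qb6; b7: attacked by Qb6; b8: attacked by Qb6.
Legal moves for Black: none.
Not in check and no legal moves → stalemate.

stalemate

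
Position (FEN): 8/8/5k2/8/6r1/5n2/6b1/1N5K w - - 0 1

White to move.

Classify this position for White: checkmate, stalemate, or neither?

White to move; white king on h1.
In check: yes, from the black bishop on g2.
King squares — g1: attacked by Nf3; g2: attacked by Rg4; h2: attacked by Nf3.
Legal moves for White: none.
In check with no legal moves → checkmate.

checkmate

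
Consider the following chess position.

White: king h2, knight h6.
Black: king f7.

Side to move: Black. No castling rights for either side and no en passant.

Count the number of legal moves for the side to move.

Black to move; king on f7.
In check: yes, from the white knight on h6.
Legal moves: Kf8, Ke8, Kg7, Ke7, Kg6, Kf6, Ke6.
Count: 7.

7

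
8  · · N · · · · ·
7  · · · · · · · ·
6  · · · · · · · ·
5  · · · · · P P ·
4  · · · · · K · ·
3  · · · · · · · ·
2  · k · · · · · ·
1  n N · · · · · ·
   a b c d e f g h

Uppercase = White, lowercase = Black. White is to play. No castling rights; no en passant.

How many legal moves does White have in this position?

15

White to move; king on f4.
In check: no.
Legal moves: Ne7, Na7, Nd6, Nb6, Ke5, Kg4, Ke4, Kg3, Kf3, Ke3, Nc3, Na3, Nd2, g6, f6.
Count: 15.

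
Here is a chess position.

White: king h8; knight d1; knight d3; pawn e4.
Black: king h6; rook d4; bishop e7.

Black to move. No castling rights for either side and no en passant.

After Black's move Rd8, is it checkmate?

After Rd8: white king on h8; in check: yes, from the black rook on d8.
King squares — g7: attacked by Kh6; h7: attacked by Kh6; g8: attacked by Rd8.
White has no legal moves → checkmate.

yes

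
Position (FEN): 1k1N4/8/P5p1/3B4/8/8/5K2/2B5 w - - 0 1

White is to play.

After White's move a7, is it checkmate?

After a7: black king on b8; in check: yes, from the white pawn on a7.
Black has 3 legal replies: Kc8, Kc7, Kxa7.
In check but a legal move exists → not checkmate.

no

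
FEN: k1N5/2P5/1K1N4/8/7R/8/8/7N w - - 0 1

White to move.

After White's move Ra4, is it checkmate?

After Ra4: black king on a8; in check: yes, from the white rook on a4.
King squares — a7: attacked by Ra4; b7: attacked by Kb6; b8: attacked by Pc7.
Black has no legal moves → checkmate.

yes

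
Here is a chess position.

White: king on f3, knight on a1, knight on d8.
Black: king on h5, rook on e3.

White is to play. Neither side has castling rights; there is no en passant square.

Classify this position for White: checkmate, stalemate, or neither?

neither

White to move; white king on f3.
In check: yes, from the black rook on e3.
Legal moves for White: Kf4, Kxe3, Kg2, Kf2.
White is in check but has 4 legal moves → neither.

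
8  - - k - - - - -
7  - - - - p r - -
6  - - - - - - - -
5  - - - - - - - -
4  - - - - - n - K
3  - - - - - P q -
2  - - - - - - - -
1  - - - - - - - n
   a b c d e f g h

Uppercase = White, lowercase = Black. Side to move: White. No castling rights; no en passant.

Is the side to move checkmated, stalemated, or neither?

White to move; white king on h4.
In check: yes, from the black queen on g3.
King squares — g3: attacked by Nh1; h3: attacked by Qg3; g4: attacked by Qg3; g5: attacked by Qg3; h5: attacked by Nf4.
Legal moves for White: none.
In check with no legal moves → checkmate.

checkmate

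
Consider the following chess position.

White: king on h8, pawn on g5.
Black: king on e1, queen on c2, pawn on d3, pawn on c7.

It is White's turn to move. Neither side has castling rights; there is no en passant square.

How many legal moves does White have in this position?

4

White to move; king on h8.
In check: no.
Legal moves: Kg8, Kh7, Kg7, g6.
Count: 4.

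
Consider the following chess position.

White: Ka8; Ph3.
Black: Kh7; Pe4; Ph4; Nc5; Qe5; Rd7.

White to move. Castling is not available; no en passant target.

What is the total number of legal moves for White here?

0

White to move; king on a8.
In check: no.
Legal moves: none.
Count: 0.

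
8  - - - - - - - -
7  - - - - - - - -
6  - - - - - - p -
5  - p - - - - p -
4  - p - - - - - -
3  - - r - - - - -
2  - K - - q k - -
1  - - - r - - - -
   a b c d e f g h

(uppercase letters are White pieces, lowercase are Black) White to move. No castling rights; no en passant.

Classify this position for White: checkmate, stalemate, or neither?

checkmate

White to move; white king on b2.
In check: yes, from the black queen on e2.
King squares — a1: attacked by Rd1; b1: attacked by Rd1; c1: attacked by Rd1; a2: attacked by Qe2; c2: attacked by Qe2; a3: attacked by Rc3; b3: attacked by Rc3; c3: attacked by Pb4.
Legal moves for White: none.
In check with no legal moves → checkmate.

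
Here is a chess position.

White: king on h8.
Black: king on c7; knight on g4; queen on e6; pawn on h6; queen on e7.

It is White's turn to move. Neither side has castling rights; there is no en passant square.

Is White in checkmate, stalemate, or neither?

stalemate

White to move; white king on h8.
In check: no.
King squares — g7: attacked by Qe7; h7: attacked by Qe7; g8: attacked by Qe6.
Legal moves for White: none.
Not in check and no legal moves → stalemate.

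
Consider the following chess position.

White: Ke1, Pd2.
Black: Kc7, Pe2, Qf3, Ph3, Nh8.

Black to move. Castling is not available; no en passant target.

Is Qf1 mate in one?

After Qf1: white king on e1; in check: yes, from the black queen on f1.
King squares — d1: attacked by Qf1; f1: attacked by Pe2; d2: own pawn; e2: attacked by Qf1; f2: attacked by Qf1.
White has no legal moves → checkmate.

yes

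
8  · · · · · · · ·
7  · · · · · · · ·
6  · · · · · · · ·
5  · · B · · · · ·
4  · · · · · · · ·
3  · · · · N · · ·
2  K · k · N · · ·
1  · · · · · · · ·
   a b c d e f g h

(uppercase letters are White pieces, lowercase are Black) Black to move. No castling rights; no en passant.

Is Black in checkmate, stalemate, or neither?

neither

Black to move; black king on c2.
In check: yes, from the white knight on e3.
King squares — b1: attacked by Ka2; c1: attacked by Ne2; d1: attacked by Ne3; b2: attacked by Ka2; d2: available; b3: attacked by Ka2; c3: attacked by Ne2; d3: available.
Legal moves for Black: Kd3, Kd2.
Black is in check but has 2 legal moves → neither.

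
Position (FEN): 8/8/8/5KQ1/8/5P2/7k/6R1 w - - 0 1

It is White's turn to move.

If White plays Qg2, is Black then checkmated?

yes

After Qg2: black king on h2; in check: yes, from the white queen on g2.
King squares — g1: attacked by Qg2; h1: attacked by Rg1; g2: attacked by Rg1; g3: attacked by Qg2; h3: attacked by Qg2.
Black has no legal moves → checkmate.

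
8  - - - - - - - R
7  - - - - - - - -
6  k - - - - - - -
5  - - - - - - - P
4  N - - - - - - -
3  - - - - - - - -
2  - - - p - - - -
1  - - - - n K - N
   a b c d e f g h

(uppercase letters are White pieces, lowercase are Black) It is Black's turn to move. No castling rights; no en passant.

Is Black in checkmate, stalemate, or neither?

Black to move; black king on a6.
In check: no.
Legal moves for Black: Kb7, Ka7, Kb5, Ka5, Nf3, Nd3, Ng2, Nc2, d1=Q, d1=R, d1=B, d1=N.
Black has 12 legal moves and is not in check → neither.

neither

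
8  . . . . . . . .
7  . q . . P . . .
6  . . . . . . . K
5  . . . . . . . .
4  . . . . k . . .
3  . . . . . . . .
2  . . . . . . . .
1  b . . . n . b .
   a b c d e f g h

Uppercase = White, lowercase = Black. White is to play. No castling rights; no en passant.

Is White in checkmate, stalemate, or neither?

White to move; white king on h6.
In check: no.
Legal moves for White: Kh7, Kg6, Kh5, Kg5, e8=Q+, e8=R+, e8=B, e8=N.
White has 8 legal moves and is not in check → neither.

neither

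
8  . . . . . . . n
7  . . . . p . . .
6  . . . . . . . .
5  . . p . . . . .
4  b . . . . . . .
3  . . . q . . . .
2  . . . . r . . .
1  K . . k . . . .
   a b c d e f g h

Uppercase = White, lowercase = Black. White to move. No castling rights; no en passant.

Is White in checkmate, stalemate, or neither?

White to move; white king on a1.
In check: no.
King squares — b1: attacked by Qd3; a2: attacked by Re2; b2: attacked by Re2.
Legal moves for White: none.
Not in check and no legal moves → stalemate.

stalemate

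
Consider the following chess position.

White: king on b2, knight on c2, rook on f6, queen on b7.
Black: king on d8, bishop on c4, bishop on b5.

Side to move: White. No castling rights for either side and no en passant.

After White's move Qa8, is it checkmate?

no

After Qa8: black king on d8; in check: yes, from the white queen on a8.
Black has 3 legal replies: Ke7, Kd7, Kc7.
In check but a legal move exists → not checkmate.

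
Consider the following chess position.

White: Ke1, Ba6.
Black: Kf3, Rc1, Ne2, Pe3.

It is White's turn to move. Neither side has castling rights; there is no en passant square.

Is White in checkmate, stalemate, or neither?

White to move; white king on e1.
In check: yes, from the black rook on c1.
King squares — d1: attacked by Rc1; f1: attacked by Rc1; d2: attacked by Pe3; e2: attacked by Kf3; f2: attacked by Pe3.
Legal moves for White: none.
In check with no legal moves → checkmate.

checkmate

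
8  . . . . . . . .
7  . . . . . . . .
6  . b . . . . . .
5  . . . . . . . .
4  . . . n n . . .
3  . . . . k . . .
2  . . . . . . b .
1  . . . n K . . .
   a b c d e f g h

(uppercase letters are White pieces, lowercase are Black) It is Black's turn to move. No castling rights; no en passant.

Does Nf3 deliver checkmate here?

no

After Nf3: white king on e1; in check: yes, from the black knight on f3.
White has 1 legal reply: Kxd1.
In check but a legal move exists → not checkmate.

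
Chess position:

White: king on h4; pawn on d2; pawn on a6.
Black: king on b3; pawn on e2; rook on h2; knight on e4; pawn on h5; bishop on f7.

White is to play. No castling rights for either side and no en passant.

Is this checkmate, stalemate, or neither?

White to move; white king on h4.
In check: yes, from the black rook on h2.
King squares — g3: attacked by Ne4; h3: attacked by Rh2; g4: attacked by Ph5; g5: attacked by Ne4; h5: attacked by Rh2.
Legal moves for White: none.
In check with no legal moves → checkmate.

checkmate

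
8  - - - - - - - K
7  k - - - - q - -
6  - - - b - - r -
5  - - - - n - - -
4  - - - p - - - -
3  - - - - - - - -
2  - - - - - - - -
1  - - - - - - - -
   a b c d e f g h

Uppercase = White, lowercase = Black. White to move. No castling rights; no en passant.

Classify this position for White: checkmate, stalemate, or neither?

White to move; white king on h8.
In check: no.
King squares — g7: attacked by Rg6; h7: attacked by Qf7; g8: attacked by Rg6.
Legal moves for White: none.
Not in check and no legal moves → stalemate.

stalemate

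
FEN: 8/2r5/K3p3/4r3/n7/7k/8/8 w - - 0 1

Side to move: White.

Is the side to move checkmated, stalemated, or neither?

stalemate

White to move; white king on a6.
In check: no.
King squares — a5: attacked by Re5; b5: attacked by Re5; b6: attacked by Na4; a7: attacked by Rc7; b7: attacked by Rc7.
Legal moves for White: none.
Not in check and no legal moves → stalemate.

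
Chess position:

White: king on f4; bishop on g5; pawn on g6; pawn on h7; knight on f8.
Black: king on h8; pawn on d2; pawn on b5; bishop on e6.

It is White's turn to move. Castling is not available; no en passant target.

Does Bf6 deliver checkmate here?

After Bf6: black king on h8; in check: yes, from the white bishop on f6.
King squares — g7: attacked by Bf6; h7: attacked by Pg6; g8: attacked by Ph7.
Black has no legal moves → checkmate.

yes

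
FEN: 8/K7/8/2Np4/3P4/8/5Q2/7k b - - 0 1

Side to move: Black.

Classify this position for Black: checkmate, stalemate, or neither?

Black to move; black king on h1.
In check: no.
King squares — g1: attacked by Qf2; g2: attacked by Qf2; h2: attacked by Qf2.
Legal moves for Black: none.
Not in check and no legal moves → stalemate.

stalemate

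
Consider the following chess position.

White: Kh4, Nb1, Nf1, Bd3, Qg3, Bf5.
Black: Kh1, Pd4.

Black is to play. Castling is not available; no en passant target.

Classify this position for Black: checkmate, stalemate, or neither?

Black to move; black king on h1.
In check: no.
King squares — g1: attacked by Qg3; g2: attacked by Qg3; h2: attacked by Nf1.
Legal moves for Black: none.
Not in check and no legal moves → stalemate.

stalemate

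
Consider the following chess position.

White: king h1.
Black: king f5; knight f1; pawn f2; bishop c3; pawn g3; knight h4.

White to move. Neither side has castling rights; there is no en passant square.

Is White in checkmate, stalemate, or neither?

stalemate

White to move; white king on h1.
In check: no.
King squares — g1: attacked by Pf2; g2: attacked by Nh4; h2: attacked by Nf1.
Legal moves for White: none.
Not in check and no legal moves → stalemate.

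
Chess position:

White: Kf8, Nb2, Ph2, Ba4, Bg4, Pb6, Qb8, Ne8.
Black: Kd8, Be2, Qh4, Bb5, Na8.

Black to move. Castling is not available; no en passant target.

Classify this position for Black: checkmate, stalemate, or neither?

Black to move; black king on d8.
In check: yes, from the white queen on b8.
King squares — c7: attacked by Pb6; d7: attacked by Bg4; e7: attacked by Kf8; c8: attacked by Bg4; e8: attacked by Qb8.
Legal moves for Black: none.
In check with no legal moves → checkmate.

checkmate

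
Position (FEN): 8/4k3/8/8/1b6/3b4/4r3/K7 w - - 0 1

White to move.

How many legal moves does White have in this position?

White to move; king on a1.
In check: no.
Legal moves: none.
Count: 0.

0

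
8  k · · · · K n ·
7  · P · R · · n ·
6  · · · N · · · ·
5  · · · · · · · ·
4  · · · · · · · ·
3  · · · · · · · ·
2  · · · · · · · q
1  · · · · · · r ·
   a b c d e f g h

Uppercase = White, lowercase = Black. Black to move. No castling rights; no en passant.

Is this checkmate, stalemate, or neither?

neither

Black to move; black king on a8.
In check: yes, from the white pawn on b7.
Legal moves for Black: Kb8, Ka7.
Black is in check but has 2 legal moves → neither.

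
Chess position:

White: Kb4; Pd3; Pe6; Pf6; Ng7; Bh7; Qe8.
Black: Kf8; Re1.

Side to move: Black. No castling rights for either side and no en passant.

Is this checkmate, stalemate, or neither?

Black to move; black king on f8.
In check: yes, from the white queen on e8.
King squares — e7: attacked by Pf6; f7: attacked by Pe6; g7: attacked by Pf6; e8: attacked by Ng7; g8: attacked by Bh7.
Legal moves for Black: none.
In check with no legal moves → checkmate.

checkmate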